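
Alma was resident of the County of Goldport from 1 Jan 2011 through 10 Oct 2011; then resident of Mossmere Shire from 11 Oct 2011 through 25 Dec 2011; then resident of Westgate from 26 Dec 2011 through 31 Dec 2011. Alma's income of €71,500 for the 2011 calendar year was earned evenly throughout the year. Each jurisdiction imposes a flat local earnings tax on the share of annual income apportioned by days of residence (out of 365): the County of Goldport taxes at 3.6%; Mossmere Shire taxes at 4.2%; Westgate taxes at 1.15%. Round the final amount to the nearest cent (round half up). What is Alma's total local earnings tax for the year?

€2,634.53

The County of Goldport, 1 Jan – 10 Oct 2011: 283 days → €71,500 × 3.6% × 283/365 = €1,995.7315
Mossmere Shire, 11 Oct – 25 Dec 2011: 76 days → €71,500 × 4.2% × 76/365 = €625.2822
Westgate, 26 Dec – 31 Dec 2011: 6 days → €71,500 × 1.15% × 6/365 = €13.5164
Total = €2,634.5301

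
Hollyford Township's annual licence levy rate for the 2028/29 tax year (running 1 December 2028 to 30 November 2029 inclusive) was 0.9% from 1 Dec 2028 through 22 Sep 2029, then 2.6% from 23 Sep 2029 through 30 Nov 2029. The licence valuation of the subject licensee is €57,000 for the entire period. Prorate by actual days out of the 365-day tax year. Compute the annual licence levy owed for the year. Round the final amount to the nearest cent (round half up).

€696.18

1 Dec 2028 – 22 Sep 2029: 296 days at 0.9% → €57,000 × 0.9% × 296/365 = €416.0219
23 Sep – 30 Nov 2029: 69 days at 2.6% → €57,000 × 2.6% × 69/365 = €280.1589
Total = €696.1808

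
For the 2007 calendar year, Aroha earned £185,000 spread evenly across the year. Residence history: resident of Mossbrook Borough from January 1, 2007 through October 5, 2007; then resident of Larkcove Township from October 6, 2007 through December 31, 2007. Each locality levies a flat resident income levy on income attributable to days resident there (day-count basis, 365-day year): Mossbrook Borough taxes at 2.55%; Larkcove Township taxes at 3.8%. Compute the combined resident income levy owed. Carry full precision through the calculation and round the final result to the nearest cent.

Mossbrook Borough, January 1 – October 5, 2007: 278 days → £185,000 × 2.55% × 278/365 = £3,593.0548
Larkcove Township, October 6 – December 31, 2007: 87 days → £185,000 × 3.8% × 87/365 = £1,675.6438
Total = £5,268.6986

£5,268.70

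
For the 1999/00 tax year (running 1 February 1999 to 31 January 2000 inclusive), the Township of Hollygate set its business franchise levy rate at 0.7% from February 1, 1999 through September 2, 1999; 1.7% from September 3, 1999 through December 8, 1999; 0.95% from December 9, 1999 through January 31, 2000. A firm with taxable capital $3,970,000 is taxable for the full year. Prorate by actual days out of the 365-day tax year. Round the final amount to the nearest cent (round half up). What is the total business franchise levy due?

February 1 – September 2, 1999: 214 days at 0.7% → $3,970,000 × 0.7% × 214/365 = $16,293.3151
September 3 – December 8, 1999: 97 days at 1.7% → $3,970,000 × 1.7% × 97/365 = $17,935.6986
December 9, 1999 – January 31, 2000: 54 days at 0.95% → $3,970,000 × 0.95% × 54/365 = $5,579.7534
Total = $39,808.7671

$39,808.77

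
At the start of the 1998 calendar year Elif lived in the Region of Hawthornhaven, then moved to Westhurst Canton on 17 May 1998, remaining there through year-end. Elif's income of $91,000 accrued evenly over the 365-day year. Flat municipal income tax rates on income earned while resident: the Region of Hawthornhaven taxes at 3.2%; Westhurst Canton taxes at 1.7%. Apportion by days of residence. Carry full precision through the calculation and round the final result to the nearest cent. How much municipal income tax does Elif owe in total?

$2,055.60

The Region of Hawthornhaven, 1 January – 16 May 1998: 136 days → $91,000 × 3.2% × 136/365 = $1,085.0192
Westhurst Canton, 17 May – 31 December 1998: 229 days → $91,000 × 1.7% × 229/365 = $970.5836
Total = $2,055.6027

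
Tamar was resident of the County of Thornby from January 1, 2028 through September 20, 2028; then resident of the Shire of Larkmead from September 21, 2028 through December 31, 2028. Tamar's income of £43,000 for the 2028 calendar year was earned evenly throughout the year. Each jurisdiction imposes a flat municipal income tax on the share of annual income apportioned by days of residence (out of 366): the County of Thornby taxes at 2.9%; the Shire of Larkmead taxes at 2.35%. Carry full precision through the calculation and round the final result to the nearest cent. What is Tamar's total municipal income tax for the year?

The County of Thornby, January 1 – September 20, 2028: 264 days → £43,000 × 2.9% × 264/366 = £899.4754
The Shire of Larkmead, September 21 – December 31, 2028: 102 days → £43,000 × 2.35% × 102/366 = £281.6148
Total = £1,181.0902

£1,181.09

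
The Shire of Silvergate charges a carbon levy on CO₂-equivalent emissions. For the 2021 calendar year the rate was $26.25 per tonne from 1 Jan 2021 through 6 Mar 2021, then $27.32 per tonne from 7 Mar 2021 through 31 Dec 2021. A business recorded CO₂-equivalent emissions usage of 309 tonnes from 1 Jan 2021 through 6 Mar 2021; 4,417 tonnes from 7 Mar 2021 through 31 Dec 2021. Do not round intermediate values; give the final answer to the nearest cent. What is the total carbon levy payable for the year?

$128,783.69

1 Jan – 6 Mar 2021: 309 tonnes at $26.25/tonne → $8,111.25
7 Mar – 31 Dec 2021: 4,417 tonnes at $27.32/tonne → $120,672.44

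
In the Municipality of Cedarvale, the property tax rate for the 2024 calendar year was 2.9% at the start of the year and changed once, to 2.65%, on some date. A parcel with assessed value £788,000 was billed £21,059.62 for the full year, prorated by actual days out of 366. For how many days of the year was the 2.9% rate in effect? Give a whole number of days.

Let d = days at the first rate; then 366 − d days at the second rate.
£788,000 × [2.9%·d + 2.65%·(366−d)] / 366 = £21,059.62
Solving gives d = 33, so the new rate took effect on 3 Feb 2024.

33 days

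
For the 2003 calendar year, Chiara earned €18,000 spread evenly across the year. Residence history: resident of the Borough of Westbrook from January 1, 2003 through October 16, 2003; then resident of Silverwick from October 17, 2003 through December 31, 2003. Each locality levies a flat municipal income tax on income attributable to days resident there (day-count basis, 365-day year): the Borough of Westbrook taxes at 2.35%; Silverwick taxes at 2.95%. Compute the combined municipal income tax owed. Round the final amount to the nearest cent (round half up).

€445.49

The Borough of Westbrook, January 1 – October 16, 2003: 289 days → €18,000 × 2.35% × 289/365 = €334.9233
Silverwick, October 17 – December 31, 2003: 76 days → €18,000 × 2.95% × 76/365 = €110.5644
Total = €445.4877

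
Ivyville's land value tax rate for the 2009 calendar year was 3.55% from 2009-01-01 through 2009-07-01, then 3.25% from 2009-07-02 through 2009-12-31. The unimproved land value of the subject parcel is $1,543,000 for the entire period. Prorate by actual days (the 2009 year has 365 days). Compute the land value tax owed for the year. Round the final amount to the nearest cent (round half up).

$52,455.66

2009-01-01 to 2009-07-01: 182 days at 3.55% → $1,543,000 × 3.55% × 182/365 = $27,313.2137
2009-07-02 to 2009-12-31: 183 days at 3.25% → $1,543,000 × 3.25% × 183/365 = $25,142.4452
Total = $52,455.6589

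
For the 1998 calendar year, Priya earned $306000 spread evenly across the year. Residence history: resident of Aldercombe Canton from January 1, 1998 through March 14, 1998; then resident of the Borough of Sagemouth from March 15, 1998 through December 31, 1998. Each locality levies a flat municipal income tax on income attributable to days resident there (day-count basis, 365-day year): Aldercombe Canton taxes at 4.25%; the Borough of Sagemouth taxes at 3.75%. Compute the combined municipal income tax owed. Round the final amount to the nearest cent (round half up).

Aldercombe Canton, January 1 – March 14, 1998: 73 days → $306000 × 4.25% × 73/365 = $2601.0000
The Borough of Sagemouth, March 15 – December 31, 1998: 292 days → $306000 × 3.75% × 292/365 = $9180.0000
Total = $11781.0000

$11781.00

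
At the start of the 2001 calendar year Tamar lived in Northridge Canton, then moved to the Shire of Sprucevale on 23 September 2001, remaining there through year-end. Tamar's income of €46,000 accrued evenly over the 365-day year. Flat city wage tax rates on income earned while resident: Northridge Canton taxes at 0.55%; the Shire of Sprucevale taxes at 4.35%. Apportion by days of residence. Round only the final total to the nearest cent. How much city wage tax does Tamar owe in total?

€731.90

Northridge Canton, 1 January – 22 September 2001: 265 days → €46,000 × 0.55% × 265/365 = €183.6849
The Shire of Sprucevale, 23 September – 31 December 2001: 100 days → €46,000 × 4.35% × 100/365 = €548.2192
Total = €731.9041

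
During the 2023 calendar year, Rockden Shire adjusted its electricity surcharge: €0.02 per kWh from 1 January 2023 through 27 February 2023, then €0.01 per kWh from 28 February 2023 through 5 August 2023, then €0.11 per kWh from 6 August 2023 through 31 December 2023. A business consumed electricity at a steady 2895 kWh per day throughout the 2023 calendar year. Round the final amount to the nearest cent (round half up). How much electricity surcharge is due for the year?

€55091.85

1 January – 27 February 2023: 58 days × 2895 kWh/day = 167,910 kWh at €0.02/kWh → €3358.20
28 February – 5 August 2023: 159 days × 2895 kWh/day = 460,305 kWh at €0.01/kWh → €4603.05
6 August – 31 December 2023: 148 days × 2895 kWh/day = 428,460 kWh at €0.11/kWh → €47130.60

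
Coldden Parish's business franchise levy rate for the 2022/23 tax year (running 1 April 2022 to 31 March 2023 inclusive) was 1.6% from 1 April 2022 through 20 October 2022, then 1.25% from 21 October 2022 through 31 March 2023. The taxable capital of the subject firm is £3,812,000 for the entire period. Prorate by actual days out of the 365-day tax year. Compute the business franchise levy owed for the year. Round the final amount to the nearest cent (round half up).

1 April – 20 October 2022: 203 days at 1.6% → £3,812,000 × 1.6% × 203/365 = £33,921.5781
21 October 2022 – 31 March 2023: 162 days at 1.25% → £3,812,000 × 1.25% × 162/365 = £21,148.7671
Total = £55,070.3452

£55,070.35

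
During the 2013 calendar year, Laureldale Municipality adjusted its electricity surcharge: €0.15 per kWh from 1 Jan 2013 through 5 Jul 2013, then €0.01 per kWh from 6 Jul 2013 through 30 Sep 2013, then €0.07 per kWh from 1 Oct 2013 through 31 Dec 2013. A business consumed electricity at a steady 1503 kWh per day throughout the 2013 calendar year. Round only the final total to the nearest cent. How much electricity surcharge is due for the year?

€52,920.63

1 Jan – 5 Jul 2013: 186 days × 1503 kWh/day = 279,558 kWh at €0.15/kWh → €41,933.70
6 Jul – 30 Sep 2013: 87 days × 1503 kWh/day = 130,761 kWh at €0.01/kWh → €1,307.61
1 Oct – 31 Dec 2013: 92 days × 1503 kWh/day = 138,276 kWh at €0.07/kWh → €9,679.32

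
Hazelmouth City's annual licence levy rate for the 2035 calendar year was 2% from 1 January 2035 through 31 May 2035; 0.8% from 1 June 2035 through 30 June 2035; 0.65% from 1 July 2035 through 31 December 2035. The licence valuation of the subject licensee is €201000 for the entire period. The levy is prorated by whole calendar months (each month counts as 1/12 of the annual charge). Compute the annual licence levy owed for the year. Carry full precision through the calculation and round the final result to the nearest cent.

€2462.25

1 January – 31 May 2035: 5 months at 2% → €201000 × 2% × 5/12 = €1675.0000
1 June – 30 June 2035: 1 month at 0.8% → €201000 × 0.8% × 1/12 = €134.0000
1 July – 31 December 2035: 6 months at 0.65% → €201000 × 0.65% × 6/12 = €653.2500
Total = €2462.2500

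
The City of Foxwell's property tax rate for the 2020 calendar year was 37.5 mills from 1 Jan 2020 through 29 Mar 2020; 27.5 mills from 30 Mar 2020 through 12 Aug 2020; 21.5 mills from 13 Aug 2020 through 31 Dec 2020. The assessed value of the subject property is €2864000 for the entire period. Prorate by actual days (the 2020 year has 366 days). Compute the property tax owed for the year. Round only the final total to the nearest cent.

1 Jan – 29 Mar 2020: 89 days at 37.5 mills → €2864000 × 3.75% × 89/366 = €26116.3934
30 Mar – 12 Aug 2020: 136 days at 27.5 mills → €2864000 × 2.75% × 136/366 = €29266.0109
13 Aug – 31 Dec 2020: 141 days at 21.5 mills → €2864000 × 2.15% × 141/366 = €23721.9016
Total = €79104.3060

€79104.31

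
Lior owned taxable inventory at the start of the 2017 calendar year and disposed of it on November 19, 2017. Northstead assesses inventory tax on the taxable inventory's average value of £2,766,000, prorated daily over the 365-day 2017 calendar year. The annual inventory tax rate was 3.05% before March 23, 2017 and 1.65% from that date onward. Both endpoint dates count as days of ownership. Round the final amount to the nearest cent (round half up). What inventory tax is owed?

January 1 – March 22, 2017: 81 days at 3.05% → £2,766,000 × 3.05% × 81/365 = £18,721.6521
March 23 – November 19, 2017: 242 days at 1.65% → £2,766,000 × 1.65% × 242/365 = £30,259.2822
Total = £48,980.9342

£48,980.93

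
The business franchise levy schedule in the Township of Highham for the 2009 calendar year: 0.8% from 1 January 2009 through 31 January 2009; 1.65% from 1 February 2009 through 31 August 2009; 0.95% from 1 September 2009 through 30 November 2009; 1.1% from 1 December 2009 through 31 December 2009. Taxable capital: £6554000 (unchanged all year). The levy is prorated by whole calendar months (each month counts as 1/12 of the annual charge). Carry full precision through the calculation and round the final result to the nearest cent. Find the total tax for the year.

£89025.17

1 January – 31 January 2009: 1 month at 0.8% → £6554000 × 0.8% × 1/12 = £4369.3333
1 February – 31 August 2009: 7 months at 1.65% → £6554000 × 1.65% × 7/12 = £63082.2500
1 September – 30 November 2009: 3 months at 0.95% → £6554000 × 0.95% × 3/12 = £15565.7500
1 December – 31 December 2009: 1 month at 1.1% → £6554000 × 1.1% × 1/12 = £6007.8333
Total = £89025.1667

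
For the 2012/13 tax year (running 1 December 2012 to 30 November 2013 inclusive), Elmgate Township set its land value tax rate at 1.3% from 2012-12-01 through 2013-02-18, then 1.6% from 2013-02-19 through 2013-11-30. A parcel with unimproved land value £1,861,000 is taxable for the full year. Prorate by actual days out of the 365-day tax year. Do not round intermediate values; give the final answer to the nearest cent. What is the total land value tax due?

2012-12-01 to 2013-02-18: 80 days at 1.3% → £1,861,000 × 1.3% × 80/365 = £5,302.5753
2013-02-19 to 2013-11-30: 285 days at 1.6% → £1,861,000 × 1.6% × 285/365 = £23,249.7534
Total = £28,552.3288

£28,552.33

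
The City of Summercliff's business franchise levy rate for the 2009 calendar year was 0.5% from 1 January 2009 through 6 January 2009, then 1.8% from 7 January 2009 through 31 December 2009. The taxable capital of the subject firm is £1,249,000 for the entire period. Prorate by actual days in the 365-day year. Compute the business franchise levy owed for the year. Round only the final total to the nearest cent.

1 January – 6 January 2009: 6 days at 0.5% → £1,249,000 × 0.5% × 6/365 = £102.6575
7 January – 31 December 2009: 359 days at 1.8% → £1,249,000 × 1.8% × 359/365 = £22,112.4329
Total = £22,215.0904

£22,215.09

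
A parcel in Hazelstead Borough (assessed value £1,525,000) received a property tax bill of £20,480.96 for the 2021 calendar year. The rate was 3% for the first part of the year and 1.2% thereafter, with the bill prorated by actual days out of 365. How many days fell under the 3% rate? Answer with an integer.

Let d = days at the first rate; then 365 − d days at the second rate.
£1,525,000 × [3%·d + 1.2%·(365−d)] / 365 = £20,480.96
Solving gives d = 29, so the new rate took effect on January 30, 2021.

29 days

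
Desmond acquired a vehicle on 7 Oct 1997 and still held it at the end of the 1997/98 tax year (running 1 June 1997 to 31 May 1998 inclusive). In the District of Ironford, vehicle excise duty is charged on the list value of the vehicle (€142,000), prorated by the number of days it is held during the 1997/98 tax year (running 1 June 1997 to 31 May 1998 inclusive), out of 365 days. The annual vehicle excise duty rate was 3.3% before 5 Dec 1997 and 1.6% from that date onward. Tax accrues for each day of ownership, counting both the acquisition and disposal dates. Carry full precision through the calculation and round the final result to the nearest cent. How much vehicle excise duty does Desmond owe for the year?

7 Oct – 4 Dec 1997: 59 days at 3.3% → €142,000 × 3.3% × 59/365 = €757.4630
5 Dec 1997 – 31 May 1998: 178 days at 1.6% → €142,000 × 1.6% × 178/365 = €1,107.9890
Total = €1,865.4521

€1,865.45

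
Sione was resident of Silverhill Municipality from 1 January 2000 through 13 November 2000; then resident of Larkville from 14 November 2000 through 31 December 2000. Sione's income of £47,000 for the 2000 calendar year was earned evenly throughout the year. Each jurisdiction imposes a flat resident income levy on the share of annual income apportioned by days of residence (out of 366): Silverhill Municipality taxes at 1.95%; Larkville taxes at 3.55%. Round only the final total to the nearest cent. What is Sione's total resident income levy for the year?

Silverhill Municipality, 1 January – 13 November 2000: 318 days → £47,000 × 1.95% × 318/366 = £796.3033
Larkville, 14 November – 31 December 2000: 48 days → £47,000 × 3.55% × 48/366 = £218.8197
Total = £1,015.1230

£1,015.12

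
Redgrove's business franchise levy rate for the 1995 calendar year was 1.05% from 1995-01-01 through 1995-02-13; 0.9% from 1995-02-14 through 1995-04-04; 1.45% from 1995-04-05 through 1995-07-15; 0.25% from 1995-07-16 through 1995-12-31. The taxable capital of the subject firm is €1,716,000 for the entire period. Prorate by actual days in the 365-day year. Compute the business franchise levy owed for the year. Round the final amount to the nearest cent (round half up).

1995-01-01 to 1995-02-13: 44 days at 1.05% → €1,716,000 × 1.05% × 44/365 = €2,172.0329
1995-02-14 to 1995-04-04: 50 days at 0.9% → €1,716,000 × 0.9% × 50/365 = €2,115.6164
1995-04-05 to 1995-07-15: 102 days at 1.45% → €1,716,000 × 1.45% × 102/365 = €6,953.3260
1995-07-16 to 1995-12-31: 169 days at 0.25% → €1,716,000 × 0.25% × 169/365 = €1,986.3288
Total = €13,227.3041

€13,227.30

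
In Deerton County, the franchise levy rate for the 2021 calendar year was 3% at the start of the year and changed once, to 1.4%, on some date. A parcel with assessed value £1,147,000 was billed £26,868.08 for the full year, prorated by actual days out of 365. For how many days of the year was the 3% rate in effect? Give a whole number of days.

215 days

Let d = days at the first rate; then 365 − d days at the second rate.
£1,147,000 × [3%·d + 1.4%·(365−d)] / 365 = £26,868.08
Solving gives d = 215, so the new rate took effect on 4 Aug 2021.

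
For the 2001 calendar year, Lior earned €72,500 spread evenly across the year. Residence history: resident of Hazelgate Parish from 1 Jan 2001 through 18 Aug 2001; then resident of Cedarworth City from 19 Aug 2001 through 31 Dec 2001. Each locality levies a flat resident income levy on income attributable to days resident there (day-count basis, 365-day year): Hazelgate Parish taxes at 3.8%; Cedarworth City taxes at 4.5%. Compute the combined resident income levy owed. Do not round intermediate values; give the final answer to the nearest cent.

Hazelgate Parish, 1 Jan – 18 Aug 2001: 230 days → €72,500 × 3.8% × 230/365 = €1,736.0274
Cedarworth City, 19 Aug – 31 Dec 2001: 135 days → €72,500 × 4.5% × 135/365 = €1,206.6781
Total = €2,942.7055

€2,942.71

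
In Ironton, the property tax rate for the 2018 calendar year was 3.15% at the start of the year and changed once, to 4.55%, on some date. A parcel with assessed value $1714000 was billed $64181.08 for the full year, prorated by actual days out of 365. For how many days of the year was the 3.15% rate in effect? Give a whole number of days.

210 days

Let d = days at the first rate; then 365 − d days at the second rate.
$1714000 × [3.15%·d + 4.55%·(365−d)] / 365 = $64181.08
Solving gives d = 210, so the new rate took effect on 30 Jul 2018.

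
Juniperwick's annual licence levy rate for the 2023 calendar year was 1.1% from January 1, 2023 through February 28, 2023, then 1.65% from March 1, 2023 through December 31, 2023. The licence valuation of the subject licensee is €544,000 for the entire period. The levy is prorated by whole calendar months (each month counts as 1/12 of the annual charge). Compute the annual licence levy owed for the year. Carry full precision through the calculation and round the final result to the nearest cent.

January 1 – February 28, 2023: 2 months at 1.1% → €544,000 × 1.1% × 2/12 = €997.3333
March 1 – December 31, 2023: 10 months at 1.65% → €544,000 × 1.65% × 10/12 = €7,480.0000
Total = €8,477.3333

€8,477.33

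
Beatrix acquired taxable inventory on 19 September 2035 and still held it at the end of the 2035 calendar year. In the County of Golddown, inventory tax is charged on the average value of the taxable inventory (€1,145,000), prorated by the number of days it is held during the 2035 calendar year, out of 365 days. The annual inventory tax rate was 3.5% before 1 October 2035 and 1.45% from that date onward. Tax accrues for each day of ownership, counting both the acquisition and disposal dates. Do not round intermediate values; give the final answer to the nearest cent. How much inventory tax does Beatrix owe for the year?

€5,502.27

19 September – 30 September 2035: 12 days at 3.5% → €1,145,000 × 3.5% × 12/365 = €1,317.5342
1 October – 31 December 2035: 92 days at 1.45% → €1,145,000 × 1.45% × 92/365 = €4,184.7397
Total = €5,502.2740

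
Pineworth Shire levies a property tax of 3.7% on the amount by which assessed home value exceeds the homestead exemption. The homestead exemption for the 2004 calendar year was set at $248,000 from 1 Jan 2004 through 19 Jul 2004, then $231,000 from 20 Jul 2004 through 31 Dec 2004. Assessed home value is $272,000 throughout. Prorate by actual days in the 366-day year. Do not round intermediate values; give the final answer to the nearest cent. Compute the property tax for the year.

$1,171.57

1 Jan – 19 Jul 2004: 201 days, exemption $248,000 → ($272,000 − $248,000) × 3.7% × 201/366 = $487.6721
20 Jul – 31 Dec 2004: 165 days, exemption $231,000 → ($272,000 − $231,000) × 3.7% × 165/366 = $683.8934
Total = $1,171.5656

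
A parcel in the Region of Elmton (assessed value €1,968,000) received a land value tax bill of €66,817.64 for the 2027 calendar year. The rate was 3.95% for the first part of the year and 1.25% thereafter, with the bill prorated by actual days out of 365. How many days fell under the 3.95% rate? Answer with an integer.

Let d = days at the first rate; then 365 − d days at the second rate.
€1,968,000 × [3.95%·d + 1.25%·(365−d)] / 365 = €66,817.64
Solving gives d = 290, so the new rate took effect on 18 October 2027.

290 days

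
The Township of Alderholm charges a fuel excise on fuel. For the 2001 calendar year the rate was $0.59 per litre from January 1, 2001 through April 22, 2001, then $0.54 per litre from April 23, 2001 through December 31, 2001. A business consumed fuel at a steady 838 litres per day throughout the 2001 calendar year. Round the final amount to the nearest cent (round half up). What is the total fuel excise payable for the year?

$169,862.60

January 1 – April 22, 2001: 112 days × 838 litres/day = 93,856 litres at $0.59/litre → $55,375.04
April 23 – December 31, 2001: 253 days × 838 litres/day = 212,014 litres at $0.54/litre → $114,487.56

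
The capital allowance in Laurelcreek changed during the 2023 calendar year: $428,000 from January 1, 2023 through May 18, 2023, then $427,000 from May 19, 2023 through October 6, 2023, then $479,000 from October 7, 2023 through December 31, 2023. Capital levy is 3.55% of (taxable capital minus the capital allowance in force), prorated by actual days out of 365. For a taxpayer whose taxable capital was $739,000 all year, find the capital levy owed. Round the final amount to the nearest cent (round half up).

January 1 – May 18, 2023: 138 days, exemption $428,000 → ($739,000 − $428,000) × 3.55% × 138/365 = $4,174.2164
May 19 – October 6, 2023: 141 days, exemption $427,000 → ($739,000 − $427,000) × 3.55% × 141/365 = $4,278.6740
October 7 – December 31, 2023: 86 days, exemption $479,000 → ($739,000 − $479,000) × 3.55% × 86/365 = $2,174.7397
Total = $10,627.6301

$10,627.63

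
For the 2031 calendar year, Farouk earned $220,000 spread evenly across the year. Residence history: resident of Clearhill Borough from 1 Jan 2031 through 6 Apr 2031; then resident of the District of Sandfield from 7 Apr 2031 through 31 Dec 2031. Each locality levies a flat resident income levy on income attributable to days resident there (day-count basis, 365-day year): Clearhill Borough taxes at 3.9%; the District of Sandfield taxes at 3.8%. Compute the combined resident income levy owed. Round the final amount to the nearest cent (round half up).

Clearhill Borough, 1 Jan – 6 Apr 2031: 96 days → $220,000 × 3.9% × 96/365 = $2,256.6575
The District of Sandfield, 7 Apr – 31 Dec 2031: 269 days → $220,000 × 3.8% × 269/365 = $6,161.2055
Total = $8,417.8630

$8,417.86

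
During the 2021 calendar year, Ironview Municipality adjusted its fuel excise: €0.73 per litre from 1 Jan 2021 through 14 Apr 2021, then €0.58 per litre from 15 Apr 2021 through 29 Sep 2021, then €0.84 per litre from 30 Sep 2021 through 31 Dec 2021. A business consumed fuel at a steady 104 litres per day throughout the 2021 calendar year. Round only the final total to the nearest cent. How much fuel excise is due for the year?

€26153.92

1 Jan – 14 Apr 2021: 104 days × 104 litres/day = 10,816 litres at €0.73/litre → €7895.68
15 Apr – 29 Sep 2021: 168 days × 104 litres/day = 17,472 litres at €0.58/litre → €10133.76
30 Sep – 31 Dec 2021: 93 days × 104 litres/day = 9,672 litres at €0.84/litre → €8124.48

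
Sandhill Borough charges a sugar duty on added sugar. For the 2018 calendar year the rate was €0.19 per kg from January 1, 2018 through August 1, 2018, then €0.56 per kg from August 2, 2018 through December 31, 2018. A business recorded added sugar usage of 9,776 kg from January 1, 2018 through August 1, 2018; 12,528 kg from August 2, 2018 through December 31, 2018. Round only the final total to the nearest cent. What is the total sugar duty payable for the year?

January 1 – August 1, 2018: 9,776 kg at €0.19/kg → €1,857.44
August 2 – December 31, 2018: 12,528 kg at €0.56/kg → €7,015.68

€8,873.12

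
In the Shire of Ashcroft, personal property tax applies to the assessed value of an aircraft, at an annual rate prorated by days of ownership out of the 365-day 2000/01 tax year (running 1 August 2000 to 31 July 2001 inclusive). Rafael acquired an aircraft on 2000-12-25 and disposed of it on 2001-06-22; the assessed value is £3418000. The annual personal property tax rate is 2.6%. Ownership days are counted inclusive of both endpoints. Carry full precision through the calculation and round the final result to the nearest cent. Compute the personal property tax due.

Days held (2000-12-25 to 2001-06-22): 180 out of 365
Tax = £3418000 × 2.6% × 180/365 = £43825.3151

£43825.32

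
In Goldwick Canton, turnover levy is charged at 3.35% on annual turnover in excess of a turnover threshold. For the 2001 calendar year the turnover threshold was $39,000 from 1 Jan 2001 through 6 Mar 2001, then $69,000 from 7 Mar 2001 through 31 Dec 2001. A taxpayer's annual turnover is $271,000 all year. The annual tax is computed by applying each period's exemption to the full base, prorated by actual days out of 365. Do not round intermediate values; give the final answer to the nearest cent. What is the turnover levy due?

1 Jan – 6 Mar 2001: 65 days, exemption $39,000 → ($271,000 − $39,000) × 3.35% × 65/365 = $1,384.0548
7 Mar – 31 Dec 2001: 300 days, exemption $69,000 → ($271,000 − $69,000) × 3.35% × 300/365 = $5,561.9178
Total = $6,945.9726

$6,945.97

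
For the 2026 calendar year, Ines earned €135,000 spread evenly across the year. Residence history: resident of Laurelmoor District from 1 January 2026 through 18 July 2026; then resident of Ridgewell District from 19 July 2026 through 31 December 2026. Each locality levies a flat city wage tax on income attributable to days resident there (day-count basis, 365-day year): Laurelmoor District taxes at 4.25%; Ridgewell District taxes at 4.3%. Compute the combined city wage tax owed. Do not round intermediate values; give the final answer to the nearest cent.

Laurelmoor District, 1 January – 18 July 2026: 199 days → €135,000 × 4.25% × 199/365 = €3,128.1164
Ridgewell District, 19 July – 31 December 2026: 166 days → €135,000 × 4.3% × 166/365 = €2,640.0822
Total = €5,768.1986

€5,768.20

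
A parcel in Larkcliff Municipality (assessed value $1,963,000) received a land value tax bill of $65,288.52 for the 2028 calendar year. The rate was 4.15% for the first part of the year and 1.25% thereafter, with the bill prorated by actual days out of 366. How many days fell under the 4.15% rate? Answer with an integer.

262 days

Let d = days at the first rate; then 366 − d days at the second rate.
$1,963,000 × [4.15%·d + 1.25%·(366−d)] / 366 = $65,288.52
Solving gives d = 262, so the new rate took effect on 19 Sep 2028.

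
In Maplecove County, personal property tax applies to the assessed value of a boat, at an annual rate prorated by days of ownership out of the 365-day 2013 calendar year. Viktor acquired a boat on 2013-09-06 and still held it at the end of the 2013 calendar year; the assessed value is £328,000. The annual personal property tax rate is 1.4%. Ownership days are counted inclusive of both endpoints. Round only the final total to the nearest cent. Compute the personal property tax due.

£1,471.96

Days held (2013-09-06 to 2013-12-31): 117 out of 365
Tax = £328,000 × 1.4% × 117/365 = £1,471.9562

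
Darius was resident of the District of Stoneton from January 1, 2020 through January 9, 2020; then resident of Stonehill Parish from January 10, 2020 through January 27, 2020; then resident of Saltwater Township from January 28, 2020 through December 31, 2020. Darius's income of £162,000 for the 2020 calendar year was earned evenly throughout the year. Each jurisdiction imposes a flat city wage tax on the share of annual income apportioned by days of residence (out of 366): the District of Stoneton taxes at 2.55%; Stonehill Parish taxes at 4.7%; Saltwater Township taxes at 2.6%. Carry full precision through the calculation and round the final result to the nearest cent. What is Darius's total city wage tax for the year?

£4,377.32

The District of Stoneton, January 1 – January 9, 2020: 9 days → £162,000 × 2.55% × 9/366 = £101.5820
Stonehill Parish, January 10 – January 27, 2020: 18 days → £162,000 × 4.7% × 18/366 = £374.4590
Saltwater Township, January 28 – December 31, 2020: 339 days → £162,000 × 2.6% × 339/366 = £3,901.2787
Total = £4,377.3197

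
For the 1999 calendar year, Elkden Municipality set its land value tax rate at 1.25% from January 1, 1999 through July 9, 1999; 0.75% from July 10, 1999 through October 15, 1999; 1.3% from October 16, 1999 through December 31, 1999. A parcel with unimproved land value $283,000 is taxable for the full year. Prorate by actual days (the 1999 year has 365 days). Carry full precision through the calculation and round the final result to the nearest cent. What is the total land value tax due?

January 1 – July 9, 1999: 190 days at 1.25% → $283,000 × 1.25% × 190/365 = $1,841.4384
July 10 – October 15, 1999: 98 days at 0.75% → $283,000 × 0.75% × 98/365 = $569.8767
October 16 – December 31, 1999: 77 days at 1.3% → $283,000 × 1.3% × 77/365 = $776.1178
Total = $3,187.4329

$3,187.43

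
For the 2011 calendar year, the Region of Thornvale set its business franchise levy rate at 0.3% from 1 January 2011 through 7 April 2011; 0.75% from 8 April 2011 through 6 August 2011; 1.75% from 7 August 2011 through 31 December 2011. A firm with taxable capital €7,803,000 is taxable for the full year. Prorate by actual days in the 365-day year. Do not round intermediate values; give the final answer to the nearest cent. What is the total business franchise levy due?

€80,616.75

1 January – 7 April 2011: 97 days at 0.3% → €7,803,000 × 0.3% × 97/365 = €6,221.0219
8 April – 6 August 2011: 121 days at 0.75% → €7,803,000 × 0.75% × 121/365 = €19,400.6096
7 August – 31 December 2011: 147 days at 1.75% → €7,803,000 × 1.75% × 147/365 = €54,995.1164
Total = €80,616.7479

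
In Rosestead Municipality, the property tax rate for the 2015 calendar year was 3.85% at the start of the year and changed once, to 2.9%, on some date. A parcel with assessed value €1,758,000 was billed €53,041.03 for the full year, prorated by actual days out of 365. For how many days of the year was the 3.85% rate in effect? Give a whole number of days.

Let d = days at the first rate; then 365 − d days at the second rate.
€1,758,000 × [3.85%·d + 2.9%·(365−d)] / 365 = €53,041.03
Solving gives d = 45, so the new rate took effect on 15 February 2015.

45 days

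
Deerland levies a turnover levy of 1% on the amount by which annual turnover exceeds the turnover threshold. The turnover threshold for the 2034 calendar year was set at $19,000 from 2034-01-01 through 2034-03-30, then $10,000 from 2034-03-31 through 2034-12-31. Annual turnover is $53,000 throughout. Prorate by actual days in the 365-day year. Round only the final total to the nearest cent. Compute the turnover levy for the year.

$408.05

2034-01-01 to 2034-03-30: 89 days, exemption $19,000 → ($53,000 − $19,000) × 1% × 89/365 = $82.9041
2034-03-31 to 2034-12-31: 276 days, exemption $10,000 → ($53,000 − $10,000) × 1% × 276/365 = $325.1507
Total = $408.0548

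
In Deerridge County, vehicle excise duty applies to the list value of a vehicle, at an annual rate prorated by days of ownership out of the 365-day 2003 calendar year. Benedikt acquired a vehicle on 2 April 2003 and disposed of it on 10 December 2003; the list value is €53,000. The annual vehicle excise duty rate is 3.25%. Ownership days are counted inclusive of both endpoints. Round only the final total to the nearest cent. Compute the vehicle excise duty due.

Days held (2 April – 10 December 2003): 253 out of 365
Tax = €53,000 × 3.25% × 253/365 = €1,193.9521

€1,193.95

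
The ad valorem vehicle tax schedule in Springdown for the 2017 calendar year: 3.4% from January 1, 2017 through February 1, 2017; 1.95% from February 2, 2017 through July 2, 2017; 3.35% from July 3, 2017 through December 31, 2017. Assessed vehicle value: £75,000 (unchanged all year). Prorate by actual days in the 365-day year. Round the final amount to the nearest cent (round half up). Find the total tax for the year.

£2,081.40

January 1 – February 1, 2017: 32 days at 3.4% → £75,000 × 3.4% × 32/365 = £223.5616
February 2 – July 2, 2017: 151 days at 1.95% → £75,000 × 1.95% × 151/365 = £605.0342
July 3 – December 31, 2017: 182 days at 3.35% → £75,000 × 3.35% × 182/365 = £1,252.8082
Total = £2,081.4041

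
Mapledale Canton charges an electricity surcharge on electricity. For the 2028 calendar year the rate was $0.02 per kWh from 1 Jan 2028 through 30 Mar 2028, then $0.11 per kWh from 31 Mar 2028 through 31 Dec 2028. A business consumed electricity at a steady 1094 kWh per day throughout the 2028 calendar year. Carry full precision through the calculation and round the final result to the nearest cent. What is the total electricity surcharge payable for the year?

$35,183.04

1 Jan – 30 Mar 2028: 90 days × 1094 kWh/day = 98,460 kWh at $0.02/kWh → $1,969.20
31 Mar – 31 Dec 2028: 276 days × 1094 kWh/day = 301,944 kWh at $0.11/kWh → $33,213.84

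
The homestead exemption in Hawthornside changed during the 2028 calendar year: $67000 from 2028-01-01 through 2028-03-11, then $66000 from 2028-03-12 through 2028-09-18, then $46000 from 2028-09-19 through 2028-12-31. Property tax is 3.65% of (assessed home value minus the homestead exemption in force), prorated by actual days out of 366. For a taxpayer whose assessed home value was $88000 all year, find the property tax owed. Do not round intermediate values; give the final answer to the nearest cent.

2028-01-01 to 2028-03-11: 71 days, exemption $67000 → ($88000 − $67000) × 3.65% × 71/366 = $148.6926
2028-03-12 to 2028-09-18: 191 days, exemption $66000 → ($88000 − $66000) × 3.65% × 191/366 = $419.0519
2028-09-19 to 2028-12-31: 104 days, exemption $46000 → ($88000 − $46000) × 3.65% × 104/366 = $435.6066
Total = $1003.3511

$1003.35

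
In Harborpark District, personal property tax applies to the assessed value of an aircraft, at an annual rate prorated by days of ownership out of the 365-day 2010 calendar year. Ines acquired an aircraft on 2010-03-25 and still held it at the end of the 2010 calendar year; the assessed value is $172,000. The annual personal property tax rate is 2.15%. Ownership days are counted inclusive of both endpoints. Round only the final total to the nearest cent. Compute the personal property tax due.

Days held (2010-03-25 to 2010-12-31): 282 out of 365
Tax = $172,000 × 2.15% × 282/365 = $2,857.0849

$2,857.08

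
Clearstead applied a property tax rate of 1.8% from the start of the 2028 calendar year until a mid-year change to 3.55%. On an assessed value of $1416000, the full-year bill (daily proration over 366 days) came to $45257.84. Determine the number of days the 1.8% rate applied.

74 days

Let d = days at the first rate; then 366 − d days at the second rate.
$1416000 × [1.8%·d + 3.55%·(366−d)] / 366 = $45257.84
Solving gives d = 74, so the new rate took effect on 15 Mar 2028.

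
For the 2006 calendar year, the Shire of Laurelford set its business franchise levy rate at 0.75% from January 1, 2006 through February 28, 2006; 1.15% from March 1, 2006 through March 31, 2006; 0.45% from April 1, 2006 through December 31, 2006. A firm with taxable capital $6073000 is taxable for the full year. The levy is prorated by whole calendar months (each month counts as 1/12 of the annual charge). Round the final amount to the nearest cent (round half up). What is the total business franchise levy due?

$33907.58

January 1 – February 28, 2006: 2 months at 0.75% → $6073000 × 0.75% × 2/12 = $7591.2500
March 1 – March 31, 2006: 1 month at 1.15% → $6073000 × 1.15% × 1/12 = $5819.9583
April 1 – December 31, 2006: 9 months at 0.45% → $6073000 × 0.45% × 9/12 = $20496.3750
Total = $33907.5833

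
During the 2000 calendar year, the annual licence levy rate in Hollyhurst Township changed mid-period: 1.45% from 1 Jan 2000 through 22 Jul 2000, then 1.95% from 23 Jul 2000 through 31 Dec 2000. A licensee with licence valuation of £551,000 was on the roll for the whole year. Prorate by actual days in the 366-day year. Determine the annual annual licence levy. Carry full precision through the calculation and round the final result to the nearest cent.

£9,208.93

1 Jan – 22 Jul 2000: 204 days at 1.45% → £551,000 × 1.45% × 204/366 = £4,453.1639
23 Jul – 31 Dec 2000: 162 days at 1.95% → £551,000 × 1.95% × 162/366 = £4,755.7623
Total = £9,208.9262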